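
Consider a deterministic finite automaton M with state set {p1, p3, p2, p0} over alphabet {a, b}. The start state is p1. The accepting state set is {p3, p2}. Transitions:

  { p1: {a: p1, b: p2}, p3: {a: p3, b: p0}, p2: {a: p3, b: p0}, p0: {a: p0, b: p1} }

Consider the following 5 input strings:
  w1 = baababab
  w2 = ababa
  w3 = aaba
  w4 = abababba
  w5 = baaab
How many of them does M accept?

w1: p1 → p2 → p3 → p3 → p0 → p0 → p1 → p1 → p2  → end p2, accepted
w2: p1 → p1 → p2 → p3 → p0 → p0  → end p0, rejected
w3: p1 → p1 → p1 → p2 → p3  → end p3, accepted
w4: p1 → p1 → p2 → p3 → p0 → p0 → p1 → p2 → p3  → end p3, accepted
w5: p1 → p2 → p3 → p3 → p3 → p0  → end p0, rejected

3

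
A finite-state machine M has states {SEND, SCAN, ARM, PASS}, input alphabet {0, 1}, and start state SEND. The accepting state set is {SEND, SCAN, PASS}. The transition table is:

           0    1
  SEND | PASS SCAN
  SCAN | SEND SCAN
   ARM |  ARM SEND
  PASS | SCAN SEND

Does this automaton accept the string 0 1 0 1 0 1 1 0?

SEND → PASS → SEND → PASS → SEND → PASS → SEND → SCAN → SEND
End state SEND is accepting.

Yes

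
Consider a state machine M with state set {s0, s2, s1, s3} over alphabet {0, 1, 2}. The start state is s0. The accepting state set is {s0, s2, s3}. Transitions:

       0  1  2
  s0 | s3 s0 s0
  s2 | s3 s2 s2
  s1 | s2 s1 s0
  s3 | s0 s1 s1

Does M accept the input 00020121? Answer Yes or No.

Trace: s0 -0-> s3 -0-> s0 -0-> s3 -2-> s1 -0-> s2 -1-> s2 -2-> s2 -1-> s2
End state s2 is accepting.

Yes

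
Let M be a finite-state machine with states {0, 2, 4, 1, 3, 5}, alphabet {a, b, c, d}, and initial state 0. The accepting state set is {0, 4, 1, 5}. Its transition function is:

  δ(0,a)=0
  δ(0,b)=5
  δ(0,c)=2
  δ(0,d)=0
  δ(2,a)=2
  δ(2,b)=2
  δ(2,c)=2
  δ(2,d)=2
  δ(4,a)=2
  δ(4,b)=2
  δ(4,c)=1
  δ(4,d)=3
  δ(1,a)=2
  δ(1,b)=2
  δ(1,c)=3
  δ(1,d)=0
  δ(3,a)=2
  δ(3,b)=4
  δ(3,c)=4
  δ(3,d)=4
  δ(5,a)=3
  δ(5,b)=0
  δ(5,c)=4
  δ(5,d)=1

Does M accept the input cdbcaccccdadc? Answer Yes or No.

No

Trace: 0 -c-> 2 -d-> 2 -b-> 2 -c-> 2 -a-> 2 -c-> 2 -c-> 2 -c-> 2 -c-> 2 -d-> 2 -a-> 2 -d-> 2 -c-> 2
End state 2 is not accepting.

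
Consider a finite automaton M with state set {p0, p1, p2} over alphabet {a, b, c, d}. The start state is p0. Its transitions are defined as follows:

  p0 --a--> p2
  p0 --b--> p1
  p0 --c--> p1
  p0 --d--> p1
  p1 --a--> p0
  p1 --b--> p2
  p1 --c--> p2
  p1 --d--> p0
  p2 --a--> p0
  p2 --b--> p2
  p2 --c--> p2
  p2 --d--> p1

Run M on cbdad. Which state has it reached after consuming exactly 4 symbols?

start at p0
read 'c': p0 → p1
read 'b': p1 → p2
read 'd': p2 → p1
read 'a': p1 → p0
After 4 symbols: p0.

p0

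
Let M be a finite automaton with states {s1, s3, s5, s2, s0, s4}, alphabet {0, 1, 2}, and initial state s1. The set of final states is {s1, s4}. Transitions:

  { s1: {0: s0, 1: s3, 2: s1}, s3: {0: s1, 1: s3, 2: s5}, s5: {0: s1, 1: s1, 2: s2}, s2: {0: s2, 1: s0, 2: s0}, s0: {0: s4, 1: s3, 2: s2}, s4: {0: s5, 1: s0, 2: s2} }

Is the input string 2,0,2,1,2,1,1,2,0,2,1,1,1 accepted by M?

No

start at s1
read '2': s1 → s1
read '0': s1 → s0
read '2': s0 → s2
read '1': s2 → s0
read '2': s0 → s2
read '1': s2 → s0
read '1': s0 → s3
read '2': s3 → s5
read '0': s5 → s1
read '2': s1 → s1
read '1': s1 → s3
read '1': s3 → s3
read '1': s3 → s3
End state s3 is not accepting.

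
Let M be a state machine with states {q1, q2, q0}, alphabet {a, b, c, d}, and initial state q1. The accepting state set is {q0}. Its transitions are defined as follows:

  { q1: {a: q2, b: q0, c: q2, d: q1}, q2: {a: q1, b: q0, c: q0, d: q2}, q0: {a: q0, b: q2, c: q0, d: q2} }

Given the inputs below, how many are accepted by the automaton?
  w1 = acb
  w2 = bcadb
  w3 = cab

w1: q1 → q2 → q0 → q2  → end q2, rejected
w2: q1 → q0 → q0 → q0 → q2 → q0  → end q0, accepted
w3: q1 → q2 → q1 → q0  → end q0, accepted

2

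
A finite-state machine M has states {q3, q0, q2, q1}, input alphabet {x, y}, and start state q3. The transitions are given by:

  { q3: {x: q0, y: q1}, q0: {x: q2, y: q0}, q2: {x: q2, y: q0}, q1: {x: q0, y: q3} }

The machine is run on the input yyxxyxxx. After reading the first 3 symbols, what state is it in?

q0

start at q3
read 'y': q3 → q1
read 'y': q1 → q3
read 'x': q3 → q0
After 3 symbols: q0.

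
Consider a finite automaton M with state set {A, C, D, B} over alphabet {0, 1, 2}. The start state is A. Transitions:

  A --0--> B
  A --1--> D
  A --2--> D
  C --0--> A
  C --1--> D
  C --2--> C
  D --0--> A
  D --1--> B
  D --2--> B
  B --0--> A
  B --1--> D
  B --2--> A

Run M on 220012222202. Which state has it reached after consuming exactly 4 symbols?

start at A
read '2': A → D
read '2': D → B
read '0': B → A
read '0': A → B
After 4 symbols: B.

B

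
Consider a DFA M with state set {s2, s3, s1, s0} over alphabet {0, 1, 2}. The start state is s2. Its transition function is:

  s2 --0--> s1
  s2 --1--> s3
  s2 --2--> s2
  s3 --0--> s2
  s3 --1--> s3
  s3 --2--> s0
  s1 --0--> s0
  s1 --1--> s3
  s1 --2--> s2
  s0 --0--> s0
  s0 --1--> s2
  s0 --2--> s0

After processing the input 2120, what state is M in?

s2 → s2 → s3 → s0 → s0

s0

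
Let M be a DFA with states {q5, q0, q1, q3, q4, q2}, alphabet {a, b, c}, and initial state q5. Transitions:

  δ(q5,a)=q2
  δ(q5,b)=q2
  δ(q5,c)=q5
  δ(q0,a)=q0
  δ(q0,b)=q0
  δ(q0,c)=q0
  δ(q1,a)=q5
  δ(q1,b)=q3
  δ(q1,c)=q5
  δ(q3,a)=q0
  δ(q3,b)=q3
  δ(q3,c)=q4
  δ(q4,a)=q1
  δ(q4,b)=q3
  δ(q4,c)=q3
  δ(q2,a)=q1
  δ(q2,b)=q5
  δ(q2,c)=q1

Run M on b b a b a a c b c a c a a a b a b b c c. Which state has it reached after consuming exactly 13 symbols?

q1

start at q5
read 'b': q5 → q2
read 'b': q2 → q5
read 'a': q5 → q2
read 'b': q2 → q5
read 'a': q5 → q2
read 'a': q2 → q1
read 'c': q1 → q5
read 'b': q5 → q2
read 'c': q2 → q1
read 'a': q1 → q5
read 'c': q5 → q5
read 'a': q5 → q2
read 'a': q2 → q1
After 13 symbols: q1.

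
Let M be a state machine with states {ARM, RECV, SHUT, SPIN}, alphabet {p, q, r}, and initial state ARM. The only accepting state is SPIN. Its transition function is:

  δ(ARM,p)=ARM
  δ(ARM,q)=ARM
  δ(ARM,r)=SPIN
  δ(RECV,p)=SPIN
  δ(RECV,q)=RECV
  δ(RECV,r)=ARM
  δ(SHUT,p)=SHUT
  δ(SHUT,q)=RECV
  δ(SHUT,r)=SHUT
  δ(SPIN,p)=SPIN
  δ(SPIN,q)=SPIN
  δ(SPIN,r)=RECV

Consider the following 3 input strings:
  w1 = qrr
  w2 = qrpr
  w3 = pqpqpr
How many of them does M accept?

1

w1: Trace: ARM -q-> ARM -r-> SPIN -r-> RECV  → end RECV, rejected
w2: Trace: ARM -q-> ARM -r-> SPIN -p-> SPIN -r-> RECV  → end RECV, rejected
w3: Trace: ARM -p-> ARM -q-> ARM -p-> ARM -q-> ARM -p-> ARM -r-> SPIN  → end SPIN, accepted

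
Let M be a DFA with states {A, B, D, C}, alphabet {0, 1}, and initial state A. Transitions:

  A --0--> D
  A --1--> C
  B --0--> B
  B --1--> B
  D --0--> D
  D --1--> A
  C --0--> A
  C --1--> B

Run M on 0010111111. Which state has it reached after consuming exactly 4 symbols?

start at A
read '0': A → D
read '0': D → D
read '1': D → A
read '0': A → D
After 4 symbols: D.

D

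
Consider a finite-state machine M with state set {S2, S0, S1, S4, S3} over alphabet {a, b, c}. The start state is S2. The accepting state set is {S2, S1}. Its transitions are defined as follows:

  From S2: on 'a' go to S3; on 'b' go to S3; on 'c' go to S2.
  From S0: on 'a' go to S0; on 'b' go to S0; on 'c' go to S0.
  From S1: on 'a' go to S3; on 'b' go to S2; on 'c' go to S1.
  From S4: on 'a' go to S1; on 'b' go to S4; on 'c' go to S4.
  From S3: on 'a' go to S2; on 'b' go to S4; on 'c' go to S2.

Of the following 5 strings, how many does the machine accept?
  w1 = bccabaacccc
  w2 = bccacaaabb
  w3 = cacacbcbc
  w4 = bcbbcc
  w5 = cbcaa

w1: Trace: S2 -b-> S3 -c-> S2 -c-> S2 -a-> S3 -b-> S4 -a-> S1 -a-> S3 -c-> S2 -c-> S2 -c-> S2 -c-> S2  → end S2, accepted
w2: Trace: S2 -b-> S3 -c-> S2 -c-> S2 -a-> S3 -c-> S2 -a-> S3 -a-> S2 -a-> S3 -b-> S4 -b-> S4  → end S4, rejected
w3: Trace: S2 -c-> S2 -a-> S3 -c-> S2 -a-> S3 -c-> S2 -b-> S3 -c-> S2 -b-> S3 -c-> S2  → end S2, accepted
w4: Trace: S2 -b-> S3 -c-> S2 -b-> S3 -b-> S4 -c-> S4 -c-> S4  → end S4, rejected
w5: Trace: S2 -c-> S2 -b-> S3 -c-> S2 -a-> S3 -a-> S2  → end S2, accepted

3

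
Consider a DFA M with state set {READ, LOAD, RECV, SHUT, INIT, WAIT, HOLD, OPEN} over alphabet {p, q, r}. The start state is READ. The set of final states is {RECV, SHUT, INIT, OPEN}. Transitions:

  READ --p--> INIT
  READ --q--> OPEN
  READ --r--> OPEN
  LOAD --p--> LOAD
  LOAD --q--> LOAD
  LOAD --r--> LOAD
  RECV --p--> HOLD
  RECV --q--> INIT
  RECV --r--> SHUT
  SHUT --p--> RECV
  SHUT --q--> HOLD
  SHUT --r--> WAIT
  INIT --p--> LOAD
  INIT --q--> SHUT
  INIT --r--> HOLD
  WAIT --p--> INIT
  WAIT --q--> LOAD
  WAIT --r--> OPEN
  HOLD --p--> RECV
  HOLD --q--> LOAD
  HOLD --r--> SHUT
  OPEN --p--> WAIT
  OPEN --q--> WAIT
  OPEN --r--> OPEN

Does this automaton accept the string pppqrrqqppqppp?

No

start at READ
read 'p': READ → INIT
read 'p': INIT → LOAD
read 'p': LOAD → LOAD
read 'q': LOAD → LOAD
read 'r': LOAD → LOAD
read 'r': LOAD → LOAD
read 'q': LOAD → LOAD
read 'q': LOAD → LOAD
read 'p': LOAD → LOAD
read 'p': LOAD → LOAD
read 'q': LOAD → LOAD
read 'p': LOAD → LOAD
read 'p': LOAD → LOAD
read 'p': LOAD → LOAD
End state LOAD is not accepting.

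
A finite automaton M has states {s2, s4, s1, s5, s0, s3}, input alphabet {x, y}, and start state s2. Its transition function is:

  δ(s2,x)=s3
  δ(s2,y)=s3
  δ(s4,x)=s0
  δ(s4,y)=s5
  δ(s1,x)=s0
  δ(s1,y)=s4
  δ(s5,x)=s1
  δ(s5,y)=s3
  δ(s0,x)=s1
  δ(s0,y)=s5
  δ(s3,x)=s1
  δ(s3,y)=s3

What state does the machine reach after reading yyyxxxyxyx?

start at s2
read 'y': s2 → s3
read 'y': s3 → s3
read 'y': s3 → s3
read 'x': s3 → s1
read 'x': s1 → s0
read 'x': s0 → s1
read 'y': s1 → s4
read 'x': s4 → s0
read 'y': s0 → s5
read 'x': s5 → s1

s1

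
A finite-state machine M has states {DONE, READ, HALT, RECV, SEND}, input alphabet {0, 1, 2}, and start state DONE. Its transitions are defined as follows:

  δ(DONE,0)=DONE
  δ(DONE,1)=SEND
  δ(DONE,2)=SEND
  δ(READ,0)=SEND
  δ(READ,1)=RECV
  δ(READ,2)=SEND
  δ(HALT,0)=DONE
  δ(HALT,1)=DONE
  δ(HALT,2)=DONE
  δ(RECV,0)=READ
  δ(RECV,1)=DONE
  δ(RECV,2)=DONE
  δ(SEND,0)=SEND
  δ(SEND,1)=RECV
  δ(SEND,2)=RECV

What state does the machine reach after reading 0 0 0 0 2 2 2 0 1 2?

RECV

DONE → DONE → DONE → DONE → DONE → SEND → RECV → DONE → DONE → SEND → RECV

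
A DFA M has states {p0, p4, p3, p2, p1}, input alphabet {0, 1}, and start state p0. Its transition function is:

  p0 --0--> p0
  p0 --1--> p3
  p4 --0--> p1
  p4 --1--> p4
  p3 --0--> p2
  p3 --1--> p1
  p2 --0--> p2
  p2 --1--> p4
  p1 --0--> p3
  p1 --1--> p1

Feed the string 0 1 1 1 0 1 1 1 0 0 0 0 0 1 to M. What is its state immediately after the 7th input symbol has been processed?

p0 → p0 → p3 → p1 → p1 → p3 → p1 → p1
After 7 symbols: p1.

p1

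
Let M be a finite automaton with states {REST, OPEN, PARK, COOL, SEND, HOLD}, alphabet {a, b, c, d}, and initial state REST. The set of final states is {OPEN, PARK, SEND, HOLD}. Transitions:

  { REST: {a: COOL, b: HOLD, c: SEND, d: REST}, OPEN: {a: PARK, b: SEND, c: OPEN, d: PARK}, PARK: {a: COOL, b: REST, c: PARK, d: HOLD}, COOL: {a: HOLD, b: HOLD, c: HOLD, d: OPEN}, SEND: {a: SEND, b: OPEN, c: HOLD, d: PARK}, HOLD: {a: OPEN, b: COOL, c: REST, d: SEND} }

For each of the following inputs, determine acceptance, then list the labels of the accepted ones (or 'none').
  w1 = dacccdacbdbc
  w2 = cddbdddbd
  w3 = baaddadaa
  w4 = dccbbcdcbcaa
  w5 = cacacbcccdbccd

w1, w2, w3, w5

w1: REST → REST → COOL → HOLD → REST → SEND → PARK → COOL → HOLD → COOL → OPEN → SEND → HOLD  → end HOLD, accepted
w2: REST → SEND → PARK → HOLD → COOL → OPEN → PARK → HOLD → COOL → OPEN  → end OPEN, accepted
w3: REST → HOLD → OPEN → PARK → HOLD → SEND → SEND → PARK → COOL → HOLD  → end HOLD, accepted
w4: REST → REST → SEND → HOLD → COOL → HOLD → REST → REST → SEND → OPEN → OPEN → PARK → COOL  → end COOL, rejected
w5: REST → SEND → SEND → HOLD → OPEN → OPEN → SEND → HOLD → REST → SEND → PARK → REST → SEND → HOLD → SEND  → end SEND, accepted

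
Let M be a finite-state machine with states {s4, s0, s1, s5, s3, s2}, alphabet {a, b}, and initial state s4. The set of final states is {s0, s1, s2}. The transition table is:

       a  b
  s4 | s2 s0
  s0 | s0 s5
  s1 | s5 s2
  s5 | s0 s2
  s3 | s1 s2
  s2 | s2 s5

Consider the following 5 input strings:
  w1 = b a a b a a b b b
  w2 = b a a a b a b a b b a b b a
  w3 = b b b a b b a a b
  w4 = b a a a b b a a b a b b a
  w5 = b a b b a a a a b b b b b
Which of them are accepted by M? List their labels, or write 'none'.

w2, w4

w1: s4 → s0 → s0 → s0 → s5 → s0 → s0 → s5 → s2 → s5  → end s5, rejected
w2: s4 → s0 → s0 → s0 → s0 → s5 → s0 → s5 → s0 → s5 → s2 → s2 → s5 → s2 → s2  → end s2, accepted
w3: s4 → s0 → s5 → s2 → s2 → s5 → s2 → s2 → s2 → s5  → end s5, rejected
w4: s4 → s0 → s0 → s0 → s0 → s5 → s2 → s2 → s2 → s5 → s0 → s5 → s2 → s2  → end s2, accepted
w5: s4 → s0 → s0 → s5 → s2 → s2 → s2 → s2 → s2 → s5 → s2 → s5 → s2 → s5  → end s5, rejected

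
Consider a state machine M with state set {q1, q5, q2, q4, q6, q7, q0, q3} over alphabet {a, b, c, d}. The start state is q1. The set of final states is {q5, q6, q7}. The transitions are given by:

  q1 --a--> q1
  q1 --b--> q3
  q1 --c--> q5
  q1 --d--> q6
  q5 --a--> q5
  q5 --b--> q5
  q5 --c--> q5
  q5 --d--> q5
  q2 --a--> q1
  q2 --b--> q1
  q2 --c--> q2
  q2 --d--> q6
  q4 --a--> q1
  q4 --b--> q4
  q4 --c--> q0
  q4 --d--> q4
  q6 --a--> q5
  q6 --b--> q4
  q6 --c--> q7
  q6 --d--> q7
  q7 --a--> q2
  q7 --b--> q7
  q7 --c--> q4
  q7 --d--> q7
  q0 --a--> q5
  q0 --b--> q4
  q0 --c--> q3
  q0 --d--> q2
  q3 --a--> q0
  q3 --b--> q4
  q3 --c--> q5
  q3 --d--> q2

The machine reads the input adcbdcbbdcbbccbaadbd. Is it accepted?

No

q1 → q1 → q6 → q7 → q7 → q7 → q4 → q4 → q4 → q4 → q0 → q4 → q4 → q0 → q3 → q4 → q1 → q1 → q6 → q4 → q4
End state q4 is not accepting.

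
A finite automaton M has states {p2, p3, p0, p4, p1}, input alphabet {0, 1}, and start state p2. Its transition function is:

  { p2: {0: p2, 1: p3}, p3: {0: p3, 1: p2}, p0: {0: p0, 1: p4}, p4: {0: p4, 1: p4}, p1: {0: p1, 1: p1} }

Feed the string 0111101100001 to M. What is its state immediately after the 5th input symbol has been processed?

start at p2
read '0': p2 → p2
read '1': p2 → p3
read '1': p3 → p2
read '1': p2 → p3
read '1': p3 → p2
After 5 symbols: p2.

p2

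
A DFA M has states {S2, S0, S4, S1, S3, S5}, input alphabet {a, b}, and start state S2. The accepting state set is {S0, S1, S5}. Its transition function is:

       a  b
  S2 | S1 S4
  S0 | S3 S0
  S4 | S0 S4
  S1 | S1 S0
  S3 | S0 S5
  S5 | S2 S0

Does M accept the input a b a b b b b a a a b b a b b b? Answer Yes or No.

Yes

S2 → S1 → S0 → S3 → S5 → S0 → S0 → S0 → S3 → S0 → S3 → S5 → S0 → S3 → S5 → S0 → S0
End state S0 is accepting.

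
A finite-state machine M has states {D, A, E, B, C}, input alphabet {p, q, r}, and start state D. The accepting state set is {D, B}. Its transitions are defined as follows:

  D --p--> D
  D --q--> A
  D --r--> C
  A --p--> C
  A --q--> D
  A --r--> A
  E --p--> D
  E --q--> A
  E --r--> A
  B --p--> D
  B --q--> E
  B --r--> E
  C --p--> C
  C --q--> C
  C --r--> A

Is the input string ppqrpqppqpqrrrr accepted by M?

No

Trace: D -p-> D -p-> D -q-> A -r-> A -p-> C -q-> C -p-> C -p-> C -q-> C -p-> C -q-> C -r-> A -r-> A -r-> A -r-> A
End state A is not accepting.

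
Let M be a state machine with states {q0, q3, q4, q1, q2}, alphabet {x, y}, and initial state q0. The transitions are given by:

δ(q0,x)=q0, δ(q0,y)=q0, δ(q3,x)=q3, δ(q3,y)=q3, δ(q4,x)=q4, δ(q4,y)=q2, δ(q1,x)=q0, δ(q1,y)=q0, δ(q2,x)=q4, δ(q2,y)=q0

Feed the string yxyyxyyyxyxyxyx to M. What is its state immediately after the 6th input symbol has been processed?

start at q0
read 'y': q0 → q0
read 'x': q0 → q0
read 'y': q0 → q0
read 'y': q0 → q0
read 'x': q0 → q0
read 'y': q0 → q0
After 6 symbols: q0.

q0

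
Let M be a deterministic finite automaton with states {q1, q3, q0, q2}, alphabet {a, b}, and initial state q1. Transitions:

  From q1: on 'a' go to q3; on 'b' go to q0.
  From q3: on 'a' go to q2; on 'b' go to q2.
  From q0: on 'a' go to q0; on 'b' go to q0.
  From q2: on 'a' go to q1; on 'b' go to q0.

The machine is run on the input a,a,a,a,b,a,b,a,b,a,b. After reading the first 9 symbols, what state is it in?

q0

q1 → q3 → q2 → q1 → q3 → q2 → q1 → q0 → q0 → q0
After 9 symbols: q0.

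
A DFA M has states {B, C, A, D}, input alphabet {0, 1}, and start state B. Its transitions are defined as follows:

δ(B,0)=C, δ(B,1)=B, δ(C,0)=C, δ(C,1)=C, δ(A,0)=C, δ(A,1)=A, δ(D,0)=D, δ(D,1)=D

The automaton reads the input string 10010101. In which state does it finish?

start at B
read '1': B → B
read '0': B → C
read '0': C → C
read '1': C → C
read '0': C → C
read '1': C → C
read '0': C → C
read '1': C → C

C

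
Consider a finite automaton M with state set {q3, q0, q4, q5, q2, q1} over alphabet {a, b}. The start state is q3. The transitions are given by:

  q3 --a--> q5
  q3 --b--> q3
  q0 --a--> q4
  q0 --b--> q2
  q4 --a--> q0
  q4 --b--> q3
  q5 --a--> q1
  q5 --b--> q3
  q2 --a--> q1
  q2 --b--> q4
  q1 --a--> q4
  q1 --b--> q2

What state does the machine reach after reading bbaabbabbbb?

Trace: q3 -b-> q3 -b-> q3 -a-> q5 -a-> q1 -b-> q2 -b-> q4 -a-> q0 -b-> q2 -b-> q4 -b-> q3 -b-> q3

q3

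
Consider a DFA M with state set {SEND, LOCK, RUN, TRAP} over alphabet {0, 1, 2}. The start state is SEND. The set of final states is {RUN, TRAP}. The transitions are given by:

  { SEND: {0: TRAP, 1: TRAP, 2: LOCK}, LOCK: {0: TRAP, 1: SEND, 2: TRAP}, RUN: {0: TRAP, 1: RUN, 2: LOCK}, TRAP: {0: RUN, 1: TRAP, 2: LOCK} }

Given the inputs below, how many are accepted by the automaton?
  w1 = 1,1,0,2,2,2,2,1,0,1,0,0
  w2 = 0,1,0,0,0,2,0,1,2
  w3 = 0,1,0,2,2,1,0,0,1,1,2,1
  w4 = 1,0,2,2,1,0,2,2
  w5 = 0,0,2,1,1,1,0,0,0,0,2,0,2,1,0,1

3

w1: Trace: SEND -1-> TRAP -1-> TRAP -0-> RUN -2-> LOCK -2-> TRAP -2-> LOCK -2-> TRAP -1-> TRAP -0-> RUN -1-> RUN -0-> TRAP -0-> RUN  → end RUN, accepted
w2: Trace: SEND -0-> TRAP -1-> TRAP -0-> RUN -0-> TRAP -0-> RUN -2-> LOCK -0-> TRAP -1-> TRAP -2-> LOCK  → end LOCK, rejected
w3: Trace: SEND -0-> TRAP -1-> TRAP -0-> RUN -2-> LOCK -2-> TRAP -1-> TRAP -0-> RUN -0-> TRAP -1-> TRAP -1-> TRAP -2-> LOCK -1-> SEND  → end SEND, rejected
w4: Trace: SEND -1-> TRAP -0-> RUN -2-> LOCK -2-> TRAP -1-> TRAP -0-> RUN -2-> LOCK -2-> TRAP  → end TRAP, accepted
w5: Trace: SEND -0-> TRAP -0-> RUN -2-> LOCK -1-> SEND -1-> TRAP -1-> TRAP -0-> RUN -0-> TRAP -0-> RUN -0-> TRAP -2-> LOCK -0-> TRAP -2-> LOCK -1-> SEND -0-> TRAP -1-> TRAP  → end TRAP, accepted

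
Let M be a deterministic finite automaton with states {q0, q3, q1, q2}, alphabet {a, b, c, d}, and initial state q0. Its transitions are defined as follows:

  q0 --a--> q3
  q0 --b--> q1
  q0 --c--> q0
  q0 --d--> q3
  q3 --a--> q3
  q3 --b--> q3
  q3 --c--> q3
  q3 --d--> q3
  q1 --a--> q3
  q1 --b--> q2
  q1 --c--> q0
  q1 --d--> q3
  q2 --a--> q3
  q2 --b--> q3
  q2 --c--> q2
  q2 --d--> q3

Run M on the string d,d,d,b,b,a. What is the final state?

Trace: q0 -d-> q3 -d-> q3 -d-> q3 -b-> q3 -b-> q3 -a-> q3

q3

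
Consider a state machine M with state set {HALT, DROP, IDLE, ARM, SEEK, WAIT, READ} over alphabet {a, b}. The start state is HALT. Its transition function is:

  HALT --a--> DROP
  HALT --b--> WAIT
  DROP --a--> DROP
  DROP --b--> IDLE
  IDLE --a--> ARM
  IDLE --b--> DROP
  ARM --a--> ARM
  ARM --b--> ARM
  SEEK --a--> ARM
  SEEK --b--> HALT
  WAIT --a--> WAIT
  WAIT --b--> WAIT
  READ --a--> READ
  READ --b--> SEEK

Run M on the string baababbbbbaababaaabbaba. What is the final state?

WAIT

Trace: HALT -b-> WAIT -a-> WAIT -a-> WAIT -b-> WAIT -a-> WAIT -b-> WAIT -b-> WAIT -b-> WAIT -b-> WAIT -b-> WAIT -a-> WAIT -a-> WAIT -b-> WAIT -a-> WAIT -b-> WAIT -a-> WAIT -a-> WAIT -a-> WAIT -b-> WAIT -b-> WAIT -a-> WAIT -b-> WAIT -a-> WAIT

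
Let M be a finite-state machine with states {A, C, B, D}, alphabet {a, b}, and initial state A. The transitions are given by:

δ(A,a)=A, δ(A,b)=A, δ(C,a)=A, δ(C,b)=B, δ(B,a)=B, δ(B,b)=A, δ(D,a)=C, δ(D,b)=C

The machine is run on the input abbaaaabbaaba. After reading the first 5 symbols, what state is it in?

start at A
read 'a': A → A
read 'b': A → A
read 'b': A → A
read 'a': A → A
read 'a': A → A
After 5 symbols: A.

A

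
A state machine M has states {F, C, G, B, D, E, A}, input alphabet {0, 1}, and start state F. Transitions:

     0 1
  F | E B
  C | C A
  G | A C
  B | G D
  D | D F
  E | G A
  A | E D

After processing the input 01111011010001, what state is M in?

Trace: F -0-> E -1-> A -1-> D -1-> F -1-> B -0-> G -1-> C -1-> A -0-> E -1-> A -0-> E -0-> G -0-> A -1-> D

D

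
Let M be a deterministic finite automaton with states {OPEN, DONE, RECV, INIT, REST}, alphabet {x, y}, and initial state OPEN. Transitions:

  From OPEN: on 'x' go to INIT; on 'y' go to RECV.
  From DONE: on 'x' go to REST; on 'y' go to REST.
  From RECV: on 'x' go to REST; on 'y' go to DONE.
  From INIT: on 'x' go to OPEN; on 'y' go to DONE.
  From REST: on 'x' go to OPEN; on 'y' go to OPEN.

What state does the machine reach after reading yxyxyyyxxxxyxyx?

OPEN → RECV → REST → OPEN → INIT → DONE → REST → OPEN → INIT → OPEN → INIT → OPEN → RECV → REST → OPEN → INIT

INIT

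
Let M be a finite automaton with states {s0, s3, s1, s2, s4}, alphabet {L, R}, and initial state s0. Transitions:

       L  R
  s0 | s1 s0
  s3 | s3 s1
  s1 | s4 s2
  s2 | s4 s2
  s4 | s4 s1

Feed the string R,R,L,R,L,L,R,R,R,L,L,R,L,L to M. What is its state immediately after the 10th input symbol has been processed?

Trace: s0 -R-> s0 -R-> s0 -L-> s1 -R-> s2 -L-> s4 -L-> s4 -R-> s1 -R-> s2 -R-> s2 -L-> s4
After 10 symbols: s4.

s4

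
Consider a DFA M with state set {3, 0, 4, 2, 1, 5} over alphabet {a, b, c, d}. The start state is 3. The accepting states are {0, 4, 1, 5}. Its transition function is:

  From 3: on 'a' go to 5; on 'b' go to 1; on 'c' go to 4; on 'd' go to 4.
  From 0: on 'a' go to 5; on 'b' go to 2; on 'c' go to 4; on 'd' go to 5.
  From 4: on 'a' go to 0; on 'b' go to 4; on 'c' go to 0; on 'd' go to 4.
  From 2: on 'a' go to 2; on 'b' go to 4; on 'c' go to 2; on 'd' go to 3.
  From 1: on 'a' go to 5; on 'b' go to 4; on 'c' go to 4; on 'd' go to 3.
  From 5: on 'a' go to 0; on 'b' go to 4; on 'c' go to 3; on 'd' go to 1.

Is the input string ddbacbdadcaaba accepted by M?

No

Trace: 3 -d-> 4 -d-> 4 -b-> 4 -a-> 0 -c-> 4 -b-> 4 -d-> 4 -a-> 0 -d-> 5 -c-> 3 -a-> 5 -a-> 0 -b-> 2 -a-> 2
End state 2 is not accepting.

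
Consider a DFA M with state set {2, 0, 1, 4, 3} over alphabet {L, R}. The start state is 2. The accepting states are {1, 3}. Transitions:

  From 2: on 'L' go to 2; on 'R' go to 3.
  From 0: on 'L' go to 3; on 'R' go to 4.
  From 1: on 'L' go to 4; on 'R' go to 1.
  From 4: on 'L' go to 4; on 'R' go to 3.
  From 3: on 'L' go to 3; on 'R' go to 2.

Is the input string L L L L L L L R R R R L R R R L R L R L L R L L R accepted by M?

Yes

2 → 2 → 2 → 2 → 2 → 2 → 2 → 2 → 3 → 2 → 3 → 2 → 2 → 3 → 2 → 3 → 3 → 2 → 2 → 3 → 3 → 3 → 2 → 2 → 2 → 3
End state 3 is accepting.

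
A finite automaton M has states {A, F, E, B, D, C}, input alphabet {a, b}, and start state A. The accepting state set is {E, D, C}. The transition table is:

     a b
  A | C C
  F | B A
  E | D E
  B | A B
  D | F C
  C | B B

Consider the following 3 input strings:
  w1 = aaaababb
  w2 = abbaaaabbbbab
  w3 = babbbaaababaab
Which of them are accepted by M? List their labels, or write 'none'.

w1: A → C → B → A → C → B → A → C → B  → end B, rejected
w2: A → C → B → B → A → C → B → A → C → B → B → B → A → C  → end C, accepted
w3: A → C → B → B → B → B → A → C → B → B → A → C → B → A → C  → end C, accepted

w2, w3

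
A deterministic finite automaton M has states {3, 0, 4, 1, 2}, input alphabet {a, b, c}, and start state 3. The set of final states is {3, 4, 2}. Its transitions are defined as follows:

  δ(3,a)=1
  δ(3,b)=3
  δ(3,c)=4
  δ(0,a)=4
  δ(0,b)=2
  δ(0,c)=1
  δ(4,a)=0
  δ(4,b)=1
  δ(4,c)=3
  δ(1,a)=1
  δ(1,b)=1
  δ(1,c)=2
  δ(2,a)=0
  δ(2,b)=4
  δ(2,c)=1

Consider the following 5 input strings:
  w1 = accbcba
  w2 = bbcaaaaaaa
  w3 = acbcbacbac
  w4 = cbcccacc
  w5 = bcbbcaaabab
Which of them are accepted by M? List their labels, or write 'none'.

w4, w5

w1: 3 → 1 → 2 → 1 → 1 → 2 → 4 → 0  → end 0, rejected
w2: 3 → 3 → 3 → 4 → 0 → 4 → 0 → 4 → 0 → 4 → 0  → end 0, rejected
w3: 3 → 1 → 2 → 4 → 3 → 3 → 1 → 2 → 4 → 0 → 1  → end 1, rejected
w4: 3 → 4 → 1 → 2 → 1 → 2 → 0 → 1 → 2  → end 2, accepted
w5: 3 → 3 → 4 → 1 → 1 → 2 → 0 → 4 → 0 → 2 → 0 → 2  → end 2, accepted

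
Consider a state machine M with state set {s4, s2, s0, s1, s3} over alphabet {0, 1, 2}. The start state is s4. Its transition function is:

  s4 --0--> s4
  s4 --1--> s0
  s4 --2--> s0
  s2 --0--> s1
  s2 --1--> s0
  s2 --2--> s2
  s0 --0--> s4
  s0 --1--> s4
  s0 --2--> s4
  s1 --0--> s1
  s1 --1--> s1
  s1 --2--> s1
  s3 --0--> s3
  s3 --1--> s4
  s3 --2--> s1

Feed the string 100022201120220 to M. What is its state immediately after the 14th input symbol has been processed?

Trace: s4 -1-> s0 -0-> s4 -0-> s4 -0-> s4 -2-> s0 -2-> s4 -2-> s0 -0-> s4 -1-> s0 -1-> s4 -2-> s0 -0-> s4 -2-> s0 -2-> s4
After 14 symbols: s4.

s4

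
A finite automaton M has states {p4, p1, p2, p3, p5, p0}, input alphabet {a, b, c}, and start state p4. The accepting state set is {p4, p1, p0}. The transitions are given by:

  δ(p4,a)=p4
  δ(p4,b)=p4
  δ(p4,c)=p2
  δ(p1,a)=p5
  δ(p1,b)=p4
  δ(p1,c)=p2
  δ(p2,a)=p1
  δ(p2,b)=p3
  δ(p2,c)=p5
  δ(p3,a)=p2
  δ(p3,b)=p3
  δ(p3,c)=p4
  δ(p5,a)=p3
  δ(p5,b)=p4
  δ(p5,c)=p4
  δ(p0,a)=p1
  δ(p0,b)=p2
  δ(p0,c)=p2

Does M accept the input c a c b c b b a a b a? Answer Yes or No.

Yes

p4 → p2 → p1 → p2 → p3 → p4 → p4 → p4 → p4 → p4 → p4 → p4
End state p4 is accepting.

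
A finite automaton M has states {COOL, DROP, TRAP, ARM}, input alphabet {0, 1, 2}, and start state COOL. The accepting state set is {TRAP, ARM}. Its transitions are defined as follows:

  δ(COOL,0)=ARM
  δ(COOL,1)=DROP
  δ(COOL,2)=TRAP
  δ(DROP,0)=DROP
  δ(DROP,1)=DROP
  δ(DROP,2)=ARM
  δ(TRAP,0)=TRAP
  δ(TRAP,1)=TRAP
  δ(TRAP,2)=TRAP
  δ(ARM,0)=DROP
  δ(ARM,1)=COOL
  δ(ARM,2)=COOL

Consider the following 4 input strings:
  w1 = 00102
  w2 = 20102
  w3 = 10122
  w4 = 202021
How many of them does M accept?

3

w1:
  start at COOL
  read '0': COOL → ARM
  read '0': ARM → DROP
  read '1': DROP → DROP
  read '0': DROP → DROP
  read '2': DROP → ARM
  end ARM, accepted
w2:
  start at COOL
  read '2': COOL → TRAP
  read '0': TRAP → TRAP
  read '1': TRAP → TRAP
  read '0': TRAP → TRAP
  read '2': TRAP → TRAP
  end TRAP, accepted
w3:
  start at COOL
  read '1': COOL → DROP
  read '0': DROP → DROP
  read '1': DROP → DROP
  read '2': DROP → ARM
  read '2': ARM → COOL
  end COOL, rejected
w4:
  start at COOL
  read '2': COOL → TRAP
  read '0': TRAP → TRAP
  read '2': TRAP → TRAP
  read '0': TRAP → TRAP
  read '2': TRAP → TRAP
  read '1': TRAP → TRAP
  end TRAP, accepted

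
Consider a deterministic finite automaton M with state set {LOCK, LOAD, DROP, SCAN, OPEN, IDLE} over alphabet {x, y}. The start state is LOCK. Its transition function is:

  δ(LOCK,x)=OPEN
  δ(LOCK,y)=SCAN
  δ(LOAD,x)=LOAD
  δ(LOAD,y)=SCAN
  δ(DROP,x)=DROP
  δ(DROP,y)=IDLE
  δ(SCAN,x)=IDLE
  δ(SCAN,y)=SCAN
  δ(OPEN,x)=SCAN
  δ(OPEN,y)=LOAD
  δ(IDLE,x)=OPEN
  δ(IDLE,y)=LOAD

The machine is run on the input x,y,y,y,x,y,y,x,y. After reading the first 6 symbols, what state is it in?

LOAD

start at LOCK
read 'x': LOCK → OPEN
read 'y': OPEN → LOAD
read 'y': LOAD → SCAN
read 'y': SCAN → SCAN
read 'x': SCAN → IDLE
read 'y': IDLE → LOAD
After 6 symbols: LOAD.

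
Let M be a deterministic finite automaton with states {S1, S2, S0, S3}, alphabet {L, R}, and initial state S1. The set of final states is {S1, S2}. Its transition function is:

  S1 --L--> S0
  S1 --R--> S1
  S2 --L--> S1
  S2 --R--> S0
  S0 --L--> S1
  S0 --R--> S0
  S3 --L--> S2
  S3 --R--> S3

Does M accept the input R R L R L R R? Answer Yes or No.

S1 → S1 → S1 → S0 → S0 → S1 → S1 → S1
End state S1 is accepting.

Yes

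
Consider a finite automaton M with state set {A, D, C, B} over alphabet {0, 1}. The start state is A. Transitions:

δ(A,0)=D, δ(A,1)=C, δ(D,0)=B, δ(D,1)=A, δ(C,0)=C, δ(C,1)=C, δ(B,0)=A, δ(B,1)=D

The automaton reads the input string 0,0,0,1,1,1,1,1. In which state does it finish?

start at A
read '0': A → D
read '0': D → B
read '0': B → A
read '1': A → C
read '1': C → C
read '1': C → C
read '1': C → C
read '1': C → C

C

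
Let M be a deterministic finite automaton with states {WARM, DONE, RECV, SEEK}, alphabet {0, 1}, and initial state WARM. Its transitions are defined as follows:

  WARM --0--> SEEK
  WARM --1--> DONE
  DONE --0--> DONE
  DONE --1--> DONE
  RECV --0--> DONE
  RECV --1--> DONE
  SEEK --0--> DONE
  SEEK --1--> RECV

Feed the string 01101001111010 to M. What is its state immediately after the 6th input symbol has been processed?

start at WARM
read '0': WARM → SEEK
read '1': SEEK → RECV
read '1': RECV → DONE
read '0': DONE → DONE
read '1': DONE → DONE
read '0': DONE → DONE
After 6 symbols: DONE.

DONE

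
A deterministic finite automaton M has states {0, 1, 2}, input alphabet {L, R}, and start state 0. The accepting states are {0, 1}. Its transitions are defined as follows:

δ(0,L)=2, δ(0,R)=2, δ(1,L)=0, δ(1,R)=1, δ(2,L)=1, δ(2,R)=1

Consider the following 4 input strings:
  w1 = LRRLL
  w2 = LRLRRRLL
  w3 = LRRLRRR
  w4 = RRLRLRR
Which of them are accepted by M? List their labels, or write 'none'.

w1: Trace: 0 -L-> 2 -R-> 1 -R-> 1 -L-> 0 -L-> 2  → end 2, rejected
w2: Trace: 0 -L-> 2 -R-> 1 -L-> 0 -R-> 2 -R-> 1 -R-> 1 -L-> 0 -L-> 2  → end 2, rejected
w3: Trace: 0 -L-> 2 -R-> 1 -R-> 1 -L-> 0 -R-> 2 -R-> 1 -R-> 1  → end 1, accepted
w4: Trace: 0 -R-> 2 -R-> 1 -L-> 0 -R-> 2 -L-> 1 -R-> 1 -R-> 1  → end 1, accepted

w3, w4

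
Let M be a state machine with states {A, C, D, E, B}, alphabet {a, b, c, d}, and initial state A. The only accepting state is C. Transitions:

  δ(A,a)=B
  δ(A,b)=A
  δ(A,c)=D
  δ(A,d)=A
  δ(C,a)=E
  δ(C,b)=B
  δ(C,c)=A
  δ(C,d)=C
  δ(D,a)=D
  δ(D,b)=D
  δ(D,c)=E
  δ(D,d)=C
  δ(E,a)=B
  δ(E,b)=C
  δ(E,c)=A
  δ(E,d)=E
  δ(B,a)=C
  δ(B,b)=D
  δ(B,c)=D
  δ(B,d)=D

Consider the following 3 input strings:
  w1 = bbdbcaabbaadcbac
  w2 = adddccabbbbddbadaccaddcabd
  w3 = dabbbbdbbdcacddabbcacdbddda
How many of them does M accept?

w1:
  start at A
  read 'b': A → A
  read 'b': A → A
  read 'd': A → A
  read 'b': A → A
  read 'c': A → D
  read 'a': D → D
  read 'a': D → D
  read 'b': D → D
  read 'b': D → D
  read 'a': D → D
  read 'a': D → D
  read 'd': D → C
  read 'c': C → A
  read 'b': A → A
  read 'a': A → B
  read 'c': B → D
  end D, rejected
w2:
  start at A
  read 'a': A → B
  read 'd': B → D
  read 'd': D → C
  read 'd': C → C
  read 'c': C → A
  read 'c': A → D
  read 'a': D → D
  read 'b': D → D
  read 'b': D → D
  read 'b': D → D
  read 'b': D → D
  read 'd': D → C
  read 'd': C → C
  read 'b': C → B
  read 'a': B → C
  read 'd': C → C
  read 'a': C → E
  read 'c': E → A
  read 'c': A → D
  read 'a': D → D
  read 'd': D → C
  read 'd': C → C
  read 'c': C → A
  read 'a': A → B
  read 'b': B → D
  read 'd': D → C
  end C, accepted
w3:
  start at A
  read 'd': A → A
  read 'a': A → B
  read 'b': B → D
  read 'b': D → D
  read 'b': D → D
  read 'b': D → D
  read 'd': D → C
  read 'b': C → B
  read 'b': B → D
  read 'd': D → C
  read 'c': C → A
  read 'a': A → B
  read 'c': B → D
  read 'd': D → C
  read 'd': C → C
  read 'a': C → E
  read 'b': E → C
  read 'b': C → B
  read 'c': B → D
  read 'a': D → D
  read 'c': D → E
  read 'd': E → E
  read 'b': E → C
  read 'd': C → C
  read 'd': C → C
  read 'd': C → C
  read 'a': C → E
  end E, rejected

1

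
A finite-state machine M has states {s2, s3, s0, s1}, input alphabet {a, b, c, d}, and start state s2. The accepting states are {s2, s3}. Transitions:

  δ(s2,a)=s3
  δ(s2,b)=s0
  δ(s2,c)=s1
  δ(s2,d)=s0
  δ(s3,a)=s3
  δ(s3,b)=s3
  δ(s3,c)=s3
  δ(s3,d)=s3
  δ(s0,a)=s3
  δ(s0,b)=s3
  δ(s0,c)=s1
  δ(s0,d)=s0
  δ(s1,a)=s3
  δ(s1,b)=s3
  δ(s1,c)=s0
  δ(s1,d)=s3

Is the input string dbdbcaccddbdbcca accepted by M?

s2 → s0 → s3 → s3 → s3 → s3 → s3 → s3 → s3 → s3 → s3 → s3 → s3 → s3 → s3 → s3 → s3
End state s3 is accepting.

Yes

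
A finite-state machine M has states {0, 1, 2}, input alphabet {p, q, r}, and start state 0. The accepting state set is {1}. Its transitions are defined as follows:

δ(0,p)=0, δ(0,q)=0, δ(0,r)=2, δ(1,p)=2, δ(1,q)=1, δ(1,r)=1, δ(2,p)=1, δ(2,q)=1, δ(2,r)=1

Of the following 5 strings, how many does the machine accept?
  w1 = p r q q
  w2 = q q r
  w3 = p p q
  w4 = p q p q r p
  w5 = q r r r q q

3

w1:
  start at 0
  read 'p': 0 → 0
  read 'r': 0 → 2
  read 'q': 2 → 1
  read 'q': 1 → 1
  end 1, accepted
w2:
  start at 0
  read 'q': 0 → 0
  read 'q': 0 → 0
  read 'r': 0 → 2
  end 2, rejected
w3:
  start at 0
  read 'p': 0 → 0
  read 'p': 0 → 0
  read 'q': 0 → 0
  end 0, rejected
w4:
  start at 0
  read 'p': 0 → 0
  read 'q': 0 → 0
  read 'p': 0 → 0
  read 'q': 0 → 0
  read 'r': 0 → 2
  read 'p': 2 → 1
  end 1, accepted
w5:
  start at 0
  read 'q': 0 → 0
  read 'r': 0 → 2
  read 'r': 2 → 1
  read 'r': 1 → 1
  read 'q': 1 → 1
  read 'q': 1 → 1
  end 1, accepted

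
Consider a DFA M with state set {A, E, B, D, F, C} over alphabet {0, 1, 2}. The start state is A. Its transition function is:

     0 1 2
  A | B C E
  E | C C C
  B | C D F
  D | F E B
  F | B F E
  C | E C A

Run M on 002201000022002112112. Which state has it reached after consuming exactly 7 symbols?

Trace: A -0-> B -0-> C -2-> A -2-> E -0-> C -1-> C -0-> E
After 7 symbols: E.

E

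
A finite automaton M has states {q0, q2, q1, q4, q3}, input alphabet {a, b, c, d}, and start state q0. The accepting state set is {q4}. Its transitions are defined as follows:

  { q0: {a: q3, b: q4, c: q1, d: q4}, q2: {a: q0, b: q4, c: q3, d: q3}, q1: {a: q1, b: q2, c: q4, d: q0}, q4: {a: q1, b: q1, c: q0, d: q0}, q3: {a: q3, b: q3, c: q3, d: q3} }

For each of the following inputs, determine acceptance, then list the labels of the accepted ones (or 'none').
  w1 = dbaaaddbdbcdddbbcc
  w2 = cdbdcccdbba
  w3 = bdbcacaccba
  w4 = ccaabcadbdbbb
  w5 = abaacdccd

none

w1:
  start at q0
  read 'd': q0 → q4
  read 'b': q4 → q1
  read 'a': q1 → q1
  read 'a': q1 → q1
  read 'a': q1 → q1
  read 'd': q1 → q0
  read 'd': q0 → q4
  read 'b': q4 → q1
  read 'd': q1 → q0
  read 'b': q0 → q4
  read 'c': q4 → q0
  read 'd': q0 → q4
  read 'd': q4 → q0
  read 'd': q0 → q4
  read 'b': q4 → q1
  read 'b': q1 → q2
  read 'c': q2 → q3
  read 'c': q3 → q3
  end q3, rejected
w2:
  start at q0
  read 'c': q0 → q1
  read 'd': q1 → q0
  read 'b': q0 → q4
  read 'd': q4 → q0
  read 'c': q0 → q1
  read 'c': q1 → q4
  read 'c': q4 → q0
  read 'd': q0 → q4
  read 'b': q4 → q1
  read 'b': q1 → q2
  read 'a': q2 → q0
  end q0, rejected
w3:
  start at q0
  read 'b': q0 → q4
  read 'd': q4 → q0
  read 'b': q0 → q4
  read 'c': q4 → q0
  read 'a': q0 → q3
  read 'c': q3 → q3
  read 'a': q3 → q3
  read 'c': q3 → q3
  read 'c': q3 → q3
  read 'b': q3 → q3
  read 'a': q3 → q3
  end q3, rejected
w4:
  start at q0
  read 'c': q0 → q1
  read 'c': q1 → q4
  read 'a': q4 → q1
  read 'a': q1 → q1
  read 'b': q1 → q2
  read 'c': q2 → q3
  read 'a': q3 → q3
  read 'd': q3 → q3
  read 'b': q3 → q3
  read 'd': q3 → q3
  read 'b': q3 → q3
  read 'b': q3 → q3
  read 'b': q3 → q3
  end q3, rejected
w5:
  start at q0
  read 'a': q0 → q3
  read 'b': q3 → q3
  read 'a': q3 → q3
  read 'a': q3 → q3
  read 'c': q3 → q3
  read 'd': q3 → q3
  read 'c': q3 → q3
  read 'c': q3 → q3
  read 'd': q3 → q3
  end q3, rejected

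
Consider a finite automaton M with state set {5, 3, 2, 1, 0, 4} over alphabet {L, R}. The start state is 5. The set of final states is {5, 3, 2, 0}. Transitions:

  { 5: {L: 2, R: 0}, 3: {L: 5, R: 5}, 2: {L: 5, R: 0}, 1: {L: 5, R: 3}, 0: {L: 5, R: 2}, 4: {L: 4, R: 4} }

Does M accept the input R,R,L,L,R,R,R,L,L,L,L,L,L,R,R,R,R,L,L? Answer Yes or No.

Trace: 5 -R-> 0 -R-> 2 -L-> 5 -L-> 2 -R-> 0 -R-> 2 -R-> 0 -L-> 5 -L-> 2 -L-> 5 -L-> 2 -L-> 5 -L-> 2 -R-> 0 -R-> 2 -R-> 0 -R-> 2 -L-> 5 -L-> 2
End state 2 is accepting.

Yes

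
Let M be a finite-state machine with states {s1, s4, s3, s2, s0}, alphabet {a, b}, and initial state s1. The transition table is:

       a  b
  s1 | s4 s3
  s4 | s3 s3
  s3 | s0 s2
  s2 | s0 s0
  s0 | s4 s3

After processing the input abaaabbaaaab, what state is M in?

Trace: s1 -a-> s4 -b-> s3 -a-> s0 -a-> s4 -a-> s3 -b-> s2 -b-> s0 -a-> s4 -a-> s3 -a-> s0 -a-> s4 -b-> s3

s3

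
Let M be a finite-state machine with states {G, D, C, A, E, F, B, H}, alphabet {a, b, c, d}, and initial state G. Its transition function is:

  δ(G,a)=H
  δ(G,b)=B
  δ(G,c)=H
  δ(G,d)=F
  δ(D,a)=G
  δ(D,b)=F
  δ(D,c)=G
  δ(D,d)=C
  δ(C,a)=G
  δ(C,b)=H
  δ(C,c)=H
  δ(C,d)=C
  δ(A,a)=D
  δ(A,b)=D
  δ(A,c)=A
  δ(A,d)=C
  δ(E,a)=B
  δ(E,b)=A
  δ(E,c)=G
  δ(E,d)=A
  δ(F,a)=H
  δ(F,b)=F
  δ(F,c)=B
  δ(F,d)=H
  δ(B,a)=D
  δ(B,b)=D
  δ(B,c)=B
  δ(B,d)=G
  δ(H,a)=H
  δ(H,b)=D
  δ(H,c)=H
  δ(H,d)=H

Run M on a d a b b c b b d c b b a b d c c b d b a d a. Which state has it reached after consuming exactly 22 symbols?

H

start at G
read 'a': G → H
read 'd': H → H
read 'a': H → H
read 'b': H → D
read 'b': D → F
read 'c': F → B
read 'b': B → D
read 'b': D → F
read 'd': F → H
read 'c': H → H
read 'b': H → D
read 'b': D → F
read 'a': F → H
read 'b': H → D
read 'd': D → C
read 'c': C → H
read 'c': H → H
read 'b': H → D
read 'd': D → C
read 'b': C → H
read 'a': H → H
read 'd': H → H
After 22 symbols: H.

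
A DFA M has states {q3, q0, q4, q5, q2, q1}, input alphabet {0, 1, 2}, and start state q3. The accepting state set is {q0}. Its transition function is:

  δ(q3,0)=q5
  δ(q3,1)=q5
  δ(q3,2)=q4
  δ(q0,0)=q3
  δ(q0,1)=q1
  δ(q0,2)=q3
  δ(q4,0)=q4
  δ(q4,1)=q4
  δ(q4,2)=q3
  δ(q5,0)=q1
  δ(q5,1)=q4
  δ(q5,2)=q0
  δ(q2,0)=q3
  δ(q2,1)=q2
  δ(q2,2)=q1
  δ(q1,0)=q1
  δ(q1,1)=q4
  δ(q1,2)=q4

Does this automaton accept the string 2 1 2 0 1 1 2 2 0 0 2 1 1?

q3 → q4 → q4 → q3 → q5 → q4 → q4 → q3 → q4 → q4 → q4 → q3 → q5 → q4
End state q4 is not accepting.

No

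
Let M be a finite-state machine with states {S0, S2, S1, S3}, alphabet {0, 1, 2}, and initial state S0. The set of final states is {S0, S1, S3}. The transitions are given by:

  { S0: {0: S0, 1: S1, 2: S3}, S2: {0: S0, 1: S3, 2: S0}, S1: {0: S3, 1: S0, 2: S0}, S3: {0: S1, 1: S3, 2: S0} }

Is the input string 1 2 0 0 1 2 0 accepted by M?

Trace: S0 -1-> S1 -2-> S0 -0-> S0 -0-> S0 -1-> S1 -2-> S0 -0-> S0
End state S0 is accepting.

Yes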